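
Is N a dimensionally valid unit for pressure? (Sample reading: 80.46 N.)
No

pressure has SI base units: kg / (m * s^2)
N does NOT reduce to kg / (m * s^2); a valid unit for pressure would be e.g. Pa.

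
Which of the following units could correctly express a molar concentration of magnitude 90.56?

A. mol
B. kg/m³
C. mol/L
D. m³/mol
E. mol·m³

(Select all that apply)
C

molar concentration has SI base units: mol / m^3

Checking each option against mol / m^3:
  A. mol: ✗ does not match
  B. kg/m³: ✗ does not match
  C. mol/L: ✓ matches
  D. m³/mol: ✗ does not match
  E. mol·m³: ✗ does not match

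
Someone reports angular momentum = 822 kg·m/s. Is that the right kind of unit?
No

angular momentum has SI base units: kg * m^2 / s
kg·m/s does NOT reduce to kg * m^2 / s; a valid unit for angular momentum would be e.g. kg·m²/s.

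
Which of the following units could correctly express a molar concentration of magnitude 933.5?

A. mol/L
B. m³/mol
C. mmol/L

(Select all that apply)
A, C

molar concentration has SI base units: mol / m^3

Checking each option against mol / m^3:
  A. mol/L: ✓ matches
  B. m³/mol: ✗ does not match
  C. mmol/L: ✓ matches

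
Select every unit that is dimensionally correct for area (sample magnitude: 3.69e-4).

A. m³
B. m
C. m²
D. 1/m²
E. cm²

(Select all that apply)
C, E

area has SI base units: m^2

Checking each option against m^2:
  A. m³: ✗ does not match
  B. m: ✗ does not match
  C. m²: ✓ matches
  D. 1/m²: ✗ does not match
  E. cm²: ✓ matches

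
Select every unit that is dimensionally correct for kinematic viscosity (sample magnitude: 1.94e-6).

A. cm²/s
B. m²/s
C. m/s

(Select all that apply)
A, B

kinematic viscosity has SI base units: m^2 / s

Checking each option against m^2 / s:
  A. cm²/s: ✓ matches
  B. m²/s: ✓ matches
  C. m/s: ✗ does not match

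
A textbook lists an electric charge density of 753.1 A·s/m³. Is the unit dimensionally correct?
Yes

electric charge density has SI base units: A * s / m^3
A·s/m³ reduces to the same SI base units, so it is a valid unit for electric charge density.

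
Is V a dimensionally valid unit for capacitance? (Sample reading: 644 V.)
No

capacitance has SI base units: A^2 * s^4 / (kg * m^2)
V does NOT reduce to A^2 * s^4 / (kg * m^2); a valid unit for capacitance would be e.g. F.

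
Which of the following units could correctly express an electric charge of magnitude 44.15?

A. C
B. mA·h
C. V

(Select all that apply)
A, B

electric charge has SI base units: A * s

Checking each option against A * s:
  A. C: ✓ matches
  B. mA·h: ✓ matches
  C. V: ✗ does not match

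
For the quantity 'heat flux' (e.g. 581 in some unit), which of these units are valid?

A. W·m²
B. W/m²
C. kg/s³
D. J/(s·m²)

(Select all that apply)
B, C, D

heat flux has SI base units: kg / s^3

Checking each option against kg / s^3:
  A. W·m²: ✗ does not match
  B. W/m²: ✓ matches
  C. kg/s³: ✓ matches
  D. J/(s·m²): ✓ matches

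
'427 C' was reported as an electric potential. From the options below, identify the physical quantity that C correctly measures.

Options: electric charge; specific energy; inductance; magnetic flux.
electric charge

electric potential should have units dimensionally equivalent to kg * m^2 / (A * s^3) (e.g. V).
The given unit 'C' reduces to A * s. Of the listed options, that is the dimensionality of electric charge.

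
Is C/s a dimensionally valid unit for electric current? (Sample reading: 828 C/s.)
Yes

electric current has SI base units: A
C/s reduces to the same SI base units, so it is a valid unit for electric current.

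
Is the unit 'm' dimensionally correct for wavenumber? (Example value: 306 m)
No

wavenumber has SI base units: 1 / m
m does NOT reduce to 1 / m; a valid unit for wavenumber would be e.g. 1/m.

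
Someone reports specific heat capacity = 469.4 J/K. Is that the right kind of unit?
No

specific heat capacity has SI base units: m^2 / (s^2 * K)
J/K does NOT reduce to m^2 / (s^2 * K); a valid unit for specific heat capacity would be e.g. J/(kg·K).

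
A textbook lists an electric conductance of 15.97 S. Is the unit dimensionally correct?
Yes

electric conductance has SI base units: A^2 * s^3 / (kg * m^2)
S reduces to the same SI base units, so it is a valid unit for electric conductance.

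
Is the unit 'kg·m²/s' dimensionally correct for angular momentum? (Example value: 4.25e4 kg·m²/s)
Yes

angular momentum has SI base units: kg * m^2 / s
kg·m²/s reduces to the same SI base units, so it is a valid unit for angular momentum.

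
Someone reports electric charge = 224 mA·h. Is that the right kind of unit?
Yes

electric charge has SI base units: A * s
mA·h reduces to the same SI base units, so it is a valid unit for electric charge.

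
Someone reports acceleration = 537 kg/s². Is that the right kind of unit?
No

acceleration has SI base units: m / s^2
kg/s² does NOT reduce to m / s^2; a valid unit for acceleration would be e.g. m/s².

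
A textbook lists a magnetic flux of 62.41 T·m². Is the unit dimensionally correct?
Yes

magnetic flux has SI base units: kg * m^2 / (A * s^2)
T·m² reduces to the same SI base units, so it is a valid unit for magnetic flux.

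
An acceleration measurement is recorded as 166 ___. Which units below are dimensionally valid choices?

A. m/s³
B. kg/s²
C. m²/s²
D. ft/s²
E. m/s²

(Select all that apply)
D, E

acceleration has SI base units: m / s^2

Checking each option against m / s^2:
  A. m/s³: ✗ does not match
  B. kg/s²: ✗ does not match
  C. m²/s²: ✗ does not match
  D. ft/s²: ✓ matches
  E. m/s²: ✓ matches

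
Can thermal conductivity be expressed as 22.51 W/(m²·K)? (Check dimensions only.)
No

thermal conductivity has SI base units: kg * m / (s^3 * K)
W/(m²·K) does NOT reduce to kg * m / (s^3 * K); a valid unit for thermal conductivity would be e.g. W/(m·K).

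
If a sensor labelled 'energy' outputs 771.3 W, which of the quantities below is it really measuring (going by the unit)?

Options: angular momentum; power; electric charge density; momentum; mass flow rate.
power

energy should have units dimensionally equivalent to kg * m^2 / s^2 (e.g. J).
The given unit 'W' reduces to kg * m^2 / s^3. Of the listed options, that is the dimensionality of power.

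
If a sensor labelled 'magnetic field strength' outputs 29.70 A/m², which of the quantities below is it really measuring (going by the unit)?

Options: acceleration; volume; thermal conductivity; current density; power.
current density

magnetic field strength should have units dimensionally equivalent to A / m (e.g. A/m).
The given unit 'A/m²' reduces to A / m^2. Of the listed options, that is the dimensionality of current density.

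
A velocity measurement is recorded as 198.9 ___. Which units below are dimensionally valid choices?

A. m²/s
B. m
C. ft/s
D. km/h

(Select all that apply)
C, D

velocity has SI base units: m / s

Checking each option against m / s:
  A. m²/s: ✗ does not match
  B. m: ✗ does not match
  C. ft/s: ✓ matches
  D. km/h: ✓ matches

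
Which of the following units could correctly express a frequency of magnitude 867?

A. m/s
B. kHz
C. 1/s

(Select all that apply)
B, C

frequency has SI base units: 1 / s

Checking each option against 1 / s:
  A. m/s: ✗ does not match
  B. kHz: ✓ matches
  C. 1/s: ✓ matches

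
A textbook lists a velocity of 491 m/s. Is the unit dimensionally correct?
Yes

velocity has SI base units: m / s
m/s reduces to the same SI base units, so it is a valid unit for velocity.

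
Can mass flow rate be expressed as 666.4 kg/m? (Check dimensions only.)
No

mass flow rate has SI base units: kg / s
kg/m does NOT reduce to kg / s; a valid unit for mass flow rate would be e.g. kg/s.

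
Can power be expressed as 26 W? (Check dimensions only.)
Yes

power has SI base units: kg * m^2 / s^3
W reduces to the same SI base units, so it is a valid unit for power.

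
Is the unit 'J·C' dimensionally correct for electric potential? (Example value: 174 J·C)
No

electric potential has SI base units: kg * m^2 / (A * s^3)
J·C does NOT reduce to kg * m^2 / (A * s^3); a valid unit for electric potential would be e.g. V.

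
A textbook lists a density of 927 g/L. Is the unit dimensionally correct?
Yes

density has SI base units: kg / m^3
g/L reduces to the same SI base units, so it is a valid unit for density.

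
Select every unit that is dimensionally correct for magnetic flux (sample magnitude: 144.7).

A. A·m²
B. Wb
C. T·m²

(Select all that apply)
B, C

magnetic flux has SI base units: kg * m^2 / (A * s^2)

Checking each option against kg * m^2 / (A * s^2):
  A. A·m²: ✗ does not match
  B. Wb: ✓ matches
  C. T·m²: ✓ matches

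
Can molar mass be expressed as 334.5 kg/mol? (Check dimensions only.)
Yes

molar mass has SI base units: kg / mol
kg/mol reduces to the same SI base units, so it is a valid unit for molar mass.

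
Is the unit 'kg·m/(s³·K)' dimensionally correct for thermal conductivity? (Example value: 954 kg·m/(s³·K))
Yes

thermal conductivity has SI base units: kg * m / (s^3 * K)
kg·m/(s³·K) reduces to the same SI base units, so it is a valid unit for thermal conductivity.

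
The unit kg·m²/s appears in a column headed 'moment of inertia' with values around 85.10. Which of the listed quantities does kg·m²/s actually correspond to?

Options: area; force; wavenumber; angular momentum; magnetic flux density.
angular momentum

moment of inertia should have units dimensionally equivalent to kg * m^2 (e.g. kg·m²).
The given unit 'kg·m²/s' reduces to kg * m^2 / s. Of the listed options, that is the dimensionality of angular momentum.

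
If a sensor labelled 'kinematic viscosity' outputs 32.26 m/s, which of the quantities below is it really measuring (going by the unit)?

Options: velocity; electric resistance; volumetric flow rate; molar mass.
velocity

kinematic viscosity should have units dimensionally equivalent to m^2 / s (e.g. m²/s).
The given unit 'm/s' reduces to m / s. Of the listed options, that is the dimensionality of velocity.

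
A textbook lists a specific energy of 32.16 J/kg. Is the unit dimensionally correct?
Yes

specific energy has SI base units: m^2 / s^2
J/kg reduces to the same SI base units, so it is a valid unit for specific energy.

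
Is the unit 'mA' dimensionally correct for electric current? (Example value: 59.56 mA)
Yes

electric current has SI base units: A
mA reduces to the same SI base units, so it is a valid unit for electric current.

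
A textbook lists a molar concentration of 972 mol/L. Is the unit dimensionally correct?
Yes

molar concentration has SI base units: mol / m^3
mol/L reduces to the same SI base units, so it is a valid unit for molar concentration.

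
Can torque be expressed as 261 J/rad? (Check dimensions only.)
Yes

torque has SI base units: kg * m^2 / s^2
J/rad reduces to the same SI base units, so it is a valid unit for torque.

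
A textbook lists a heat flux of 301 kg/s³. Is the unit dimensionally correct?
Yes

heat flux has SI base units: kg / s^3
kg/s³ reduces to the same SI base units, so it is a valid unit for heat flux.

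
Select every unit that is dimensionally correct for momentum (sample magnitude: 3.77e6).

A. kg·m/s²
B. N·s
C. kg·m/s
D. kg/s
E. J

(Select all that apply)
B, C

momentum has SI base units: kg * m / s

Checking each option against kg * m / s:
  A. kg·m/s²: ✗ does not match
  B. N·s: ✓ matches
  C. kg·m/s: ✓ matches
  D. kg/s: ✗ does not match
  E. J: ✗ does not match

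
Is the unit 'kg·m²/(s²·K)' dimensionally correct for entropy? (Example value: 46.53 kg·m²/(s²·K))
Yes

entropy has SI base units: kg * m^2 / (s^2 * K)
kg·m²/(s²·K) reduces to the same SI base units, so it is a valid unit for entropy.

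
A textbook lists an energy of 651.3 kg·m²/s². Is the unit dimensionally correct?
Yes

energy has SI base units: kg * m^2 / s^2
kg·m²/s² reduces to the same SI base units, so it is a valid unit for energy.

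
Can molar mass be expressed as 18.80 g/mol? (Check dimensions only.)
Yes

molar mass has SI base units: kg / mol
g/mol reduces to the same SI base units, so it is a valid unit for molar mass.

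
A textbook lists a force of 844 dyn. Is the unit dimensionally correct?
Yes

force has SI base units: kg * m / s^2
dyn reduces to the same SI base units, so it is a valid unit for force.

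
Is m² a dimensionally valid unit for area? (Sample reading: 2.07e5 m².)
Yes

area has SI base units: m^2
m² reduces to the same SI base units, so it is a valid unit for area.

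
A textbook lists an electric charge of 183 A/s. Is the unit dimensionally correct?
No

electric charge has SI base units: A * s
A/s does NOT reduce to A * s; a valid unit for electric charge would be e.g. C.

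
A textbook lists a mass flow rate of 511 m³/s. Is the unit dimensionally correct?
No

mass flow rate has SI base units: kg / s
m³/s does NOT reduce to kg / s; a valid unit for mass flow rate would be e.g. kg/s.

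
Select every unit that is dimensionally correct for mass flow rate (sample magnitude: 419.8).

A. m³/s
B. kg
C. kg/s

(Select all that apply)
C

mass flow rate has SI base units: kg / s

Checking each option against kg / s:
  A. m³/s: ✗ does not match
  B. kg: ✗ does not match
  C. kg/s: ✓ matches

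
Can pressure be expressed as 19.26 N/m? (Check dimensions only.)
No

pressure has SI base units: kg / (m * s^2)
N/m does NOT reduce to kg / (m * s^2); a valid unit for pressure would be e.g. Pa.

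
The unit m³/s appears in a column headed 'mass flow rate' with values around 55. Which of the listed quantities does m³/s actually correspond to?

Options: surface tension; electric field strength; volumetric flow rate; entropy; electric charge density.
volumetric flow rate

mass flow rate should have units dimensionally equivalent to kg / s (e.g. kg/s).
The given unit 'm³/s' reduces to m^3 / s. Of the listed options, that is the dimensionality of volumetric flow rate.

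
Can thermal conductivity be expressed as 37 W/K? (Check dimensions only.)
No

thermal conductivity has SI base units: kg * m / (s^3 * K)
W/K does NOT reduce to kg * m / (s^3 * K); a valid unit for thermal conductivity would be e.g. W/(m·K).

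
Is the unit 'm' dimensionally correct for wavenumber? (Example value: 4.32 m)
No

wavenumber has SI base units: 1 / m
m does NOT reduce to 1 / m; a valid unit for wavenumber would be e.g. 1/m.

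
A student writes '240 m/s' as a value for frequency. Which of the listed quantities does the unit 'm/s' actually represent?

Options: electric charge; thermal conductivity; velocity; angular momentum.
velocity

frequency should have units dimensionally equivalent to 1 / s (e.g. Hz).
The given unit 'm/s' reduces to m / s. Of the listed options, that is the dimensionality of velocity.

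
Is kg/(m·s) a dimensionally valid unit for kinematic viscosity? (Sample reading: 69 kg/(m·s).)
No

kinematic viscosity has SI base units: m^2 / s
kg/(m·s) does NOT reduce to m^2 / s; a valid unit for kinematic viscosity would be e.g. m²/s.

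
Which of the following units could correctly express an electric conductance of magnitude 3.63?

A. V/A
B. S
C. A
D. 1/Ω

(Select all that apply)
B, D

electric conductance has SI base units: A^2 * s^3 / (kg * m^2)

Checking each option against A^2 * s^3 / (kg * m^2):
  A. V/A: ✗ does not match
  B. S: ✓ matches
  C. A: ✗ does not match
  D. 1/Ω: ✓ matches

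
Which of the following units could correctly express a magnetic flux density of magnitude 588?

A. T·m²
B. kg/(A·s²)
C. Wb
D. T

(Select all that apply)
B, D

magnetic flux density has SI base units: kg / (A * s^2)

Checking each option against kg / (A * s^2):
  A. T·m²: ✗ does not match
  B. kg/(A·s²): ✓ matches
  C. Wb: ✗ does not match
  D. T: ✓ matches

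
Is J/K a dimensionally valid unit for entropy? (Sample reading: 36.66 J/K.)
Yes

entropy has SI base units: kg * m^2 / (s^2 * K)
J/K reduces to the same SI base units, so it is a valid unit for entropy.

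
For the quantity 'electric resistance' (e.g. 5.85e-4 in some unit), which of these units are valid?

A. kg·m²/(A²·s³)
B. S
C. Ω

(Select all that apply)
A, C

electric resistance has SI base units: kg * m^2 / (A^2 * s^3)

Checking each option against kg * m^2 / (A^2 * s^3):
  A. kg·m²/(A²·s³): ✓ matches
  B. S: ✗ does not match
  C. Ω: ✓ matches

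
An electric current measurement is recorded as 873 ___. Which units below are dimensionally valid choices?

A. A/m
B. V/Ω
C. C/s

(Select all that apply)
B, C

electric current has SI base units: A

Checking each option against A:
  A. A/m: ✗ does not match
  B. V/Ω: ✓ matches
  C. C/s: ✓ matches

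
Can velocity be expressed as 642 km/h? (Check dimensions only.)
Yes

velocity has SI base units: m / s
km/h reduces to the same SI base units, so it is a valid unit for velocity.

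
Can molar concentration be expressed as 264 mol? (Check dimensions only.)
No

molar concentration has SI base units: mol / m^3
mol does NOT reduce to mol / m^3; a valid unit for molar concentration would be e.g. mol/m³.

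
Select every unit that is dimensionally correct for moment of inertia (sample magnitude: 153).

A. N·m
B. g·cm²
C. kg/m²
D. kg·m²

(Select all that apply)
B, D

moment of inertia has SI base units: kg * m^2

Checking each option against kg * m^2:
  A. N·m: ✗ does not match
  B. g·cm²: ✓ matches
  C. kg/m²: ✗ does not match
  D. kg·m²: ✓ matches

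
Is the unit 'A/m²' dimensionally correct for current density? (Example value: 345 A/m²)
Yes

current density has SI base units: A / m^2
A/m² reduces to the same SI base units, so it is a valid unit for current density.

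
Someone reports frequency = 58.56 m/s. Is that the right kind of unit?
No

frequency has SI base units: 1 / s
m/s does NOT reduce to 1 / s; a valid unit for frequency would be e.g. Hz.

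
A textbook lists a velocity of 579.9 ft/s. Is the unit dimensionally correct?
Yes

velocity has SI base units: m / s
ft/s reduces to the same SI base units, so it is a valid unit for velocity.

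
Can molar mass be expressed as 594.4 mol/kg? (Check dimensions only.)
No

molar mass has SI base units: kg / mol
mol/kg does NOT reduce to kg / mol; a valid unit for molar mass would be e.g. kg/mol.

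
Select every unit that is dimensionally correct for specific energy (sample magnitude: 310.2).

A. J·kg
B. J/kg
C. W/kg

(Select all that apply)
B

specific energy has SI base units: m^2 / s^2

Checking each option against m^2 / s^2:
  A. J·kg: ✗ does not match
  B. J/kg: ✓ matches
  C. W/kg: ✗ does not match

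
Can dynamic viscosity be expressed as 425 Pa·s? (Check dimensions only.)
Yes

dynamic viscosity has SI base units: kg / (m * s)
Pa·s reduces to the same SI base units, so it is a valid unit for dynamic viscosity.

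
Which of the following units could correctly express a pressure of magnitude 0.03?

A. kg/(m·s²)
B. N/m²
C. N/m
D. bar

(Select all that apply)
A, B, D

pressure has SI base units: kg / (m * s^2)

Checking each option against kg / (m * s^2):
  A. kg/(m·s²): ✓ matches
  B. N/m²: ✓ matches
  C. N/m: ✗ does not match
  D. bar: ✓ matches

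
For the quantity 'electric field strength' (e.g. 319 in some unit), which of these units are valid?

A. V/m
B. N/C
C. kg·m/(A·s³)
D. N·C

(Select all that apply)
A, B, C

electric field strength has SI base units: kg * m / (A * s^3)

Checking each option against kg * m / (A * s^3):
  A. V/m: ✓ matches
  B. N/C: ✓ matches
  C. kg·m/(A·s³): ✓ matches
  D. N·C: ✗ does not match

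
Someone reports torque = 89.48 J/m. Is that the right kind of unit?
No

torque has SI base units: kg * m^2 / s^2
J/m does NOT reduce to kg * m^2 / s^2; a valid unit for torque would be e.g. N·m.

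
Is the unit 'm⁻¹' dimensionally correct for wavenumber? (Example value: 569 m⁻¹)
Yes

wavenumber has SI base units: 1 / m
m⁻¹ reduces to the same SI base units, so it is a valid unit for wavenumber.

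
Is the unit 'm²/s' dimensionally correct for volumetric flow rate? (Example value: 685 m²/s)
No

volumetric flow rate has SI base units: m^3 / s
m²/s does NOT reduce to m^3 / s; a valid unit for volumetric flow rate would be e.g. m³/s.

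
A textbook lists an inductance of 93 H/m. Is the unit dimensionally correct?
No

inductance has SI base units: kg * m^2 / (A^2 * s^2)
H/m does NOT reduce to kg * m^2 / (A^2 * s^2); a valid unit for inductance would be e.g. H.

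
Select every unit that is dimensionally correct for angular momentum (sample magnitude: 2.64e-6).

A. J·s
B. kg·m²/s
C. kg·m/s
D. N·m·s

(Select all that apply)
A, B, D

angular momentum has SI base units: kg * m^2 / s

Checking each option against kg * m^2 / s:
  A. J·s: ✓ matches
  B. kg·m²/s: ✓ matches
  C. kg·m/s: ✗ does not match
  D. N·m·s: ✓ matches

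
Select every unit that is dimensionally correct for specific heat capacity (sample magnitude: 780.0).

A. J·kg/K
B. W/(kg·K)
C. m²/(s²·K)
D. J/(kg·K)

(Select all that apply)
C, D

specific heat capacity has SI base units: m^2 / (s^2 * K)

Checking each option against m^2 / (s^2 * K):
  A. J·kg/K: ✗ does not match
  B. W/(kg·K): ✗ does not match
  C. m²/(s²·K): ✓ matches
  D. J/(kg·K): ✓ matches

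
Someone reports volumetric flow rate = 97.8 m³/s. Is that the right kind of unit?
Yes

volumetric flow rate has SI base units: m^3 / s
m³/s reduces to the same SI base units, so it is a valid unit for volumetric flow rate.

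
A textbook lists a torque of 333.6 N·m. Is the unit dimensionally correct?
Yes

torque has SI base units: kg * m^2 / s^2
N·m reduces to the same SI base units, so it is a valid unit for torque.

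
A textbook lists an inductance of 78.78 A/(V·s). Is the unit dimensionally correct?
No

inductance has SI base units: kg * m^2 / (A^2 * s^2)
A/(V·s) does NOT reduce to kg * m^2 / (A^2 * s^2); a valid unit for inductance would be e.g. H.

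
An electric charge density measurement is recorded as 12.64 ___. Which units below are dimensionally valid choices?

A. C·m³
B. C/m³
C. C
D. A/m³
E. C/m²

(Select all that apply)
B

electric charge density has SI base units: A * s / m^3

Checking each option against A * s / m^3:
  A. C·m³: ✗ does not match
  B. C/m³: ✓ matches
  C. C: ✗ does not match
  D. A/m³: ✗ does not match
  E. C/m²: ✗ does not match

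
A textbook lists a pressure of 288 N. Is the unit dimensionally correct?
No

pressure has SI base units: kg / (m * s^2)
N does NOT reduce to kg / (m * s^2); a valid unit for pressure would be e.g. Pa.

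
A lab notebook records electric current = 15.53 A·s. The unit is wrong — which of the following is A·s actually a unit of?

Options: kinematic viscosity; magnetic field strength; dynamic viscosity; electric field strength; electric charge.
electric charge

electric current should have units dimensionally equivalent to A (e.g. A).
The given unit 'A·s' reduces to A * s. Of the listed options, that is the dimensionality of electric charge.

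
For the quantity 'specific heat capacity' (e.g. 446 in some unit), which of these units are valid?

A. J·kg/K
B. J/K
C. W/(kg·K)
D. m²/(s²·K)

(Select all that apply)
D

specific heat capacity has SI base units: m^2 / (s^2 * K)

Checking each option against m^2 / (s^2 * K):
  A. J·kg/K: ✗ does not match
  B. J/K: ✗ does not match
  C. W/(kg·K): ✗ does not match
  D. m²/(s²·K): ✓ matches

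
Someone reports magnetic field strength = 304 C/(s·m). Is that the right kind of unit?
Yes

magnetic field strength has SI base units: A / m
C/(s·m) reduces to the same SI base units, so it is a valid unit for magnetic field strength.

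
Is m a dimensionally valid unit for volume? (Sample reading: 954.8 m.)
No

volume has SI base units: m^3
m does NOT reduce to m^3; a valid unit for volume would be e.g. m³.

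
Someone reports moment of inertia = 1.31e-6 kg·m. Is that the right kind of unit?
No

moment of inertia has SI base units: kg * m^2
kg·m does NOT reduce to kg * m^2; a valid unit for moment of inertia would be e.g. kg·m².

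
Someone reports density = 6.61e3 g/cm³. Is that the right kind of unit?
Yes

density has SI base units: kg / m^3
g/cm³ reduces to the same SI base units, so it is a valid unit for density.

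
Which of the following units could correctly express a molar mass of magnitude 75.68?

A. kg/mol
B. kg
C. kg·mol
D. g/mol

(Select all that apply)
A, D

molar mass has SI base units: kg / mol

Checking each option against kg / mol:
  A. kg/mol: ✓ matches
  B. kg: ✗ does not match
  C. kg·mol: ✗ does not match
  D. g/mol: ✓ matches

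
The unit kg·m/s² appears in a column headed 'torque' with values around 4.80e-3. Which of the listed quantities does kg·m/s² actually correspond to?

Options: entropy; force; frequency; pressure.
force

torque should have units dimensionally equivalent to kg * m^2 / s^2 (e.g. N·m).
The given unit 'kg·m/s²' reduces to kg * m / s^2. Of the listed options, that is the dimensionality of force.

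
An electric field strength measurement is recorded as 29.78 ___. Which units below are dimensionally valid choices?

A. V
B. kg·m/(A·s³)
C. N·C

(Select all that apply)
B

electric field strength has SI base units: kg * m / (A * s^3)

Checking each option against kg * m / (A * s^3):
  A. V: ✗ does not match
  B. kg·m/(A·s³): ✓ matches
  C. N·C: ✗ does not match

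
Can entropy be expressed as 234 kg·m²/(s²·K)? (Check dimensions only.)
Yes

entropy has SI base units: kg * m^2 / (s^2 * K)
kg·m²/(s²·K) reduces to the same SI base units, so it is a valid unit for entropy.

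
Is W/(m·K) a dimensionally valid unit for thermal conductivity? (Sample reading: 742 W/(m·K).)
Yes

thermal conductivity has SI base units: kg * m / (s^3 * K)
W/(m·K) reduces to the same SI base units, so it is a valid unit for thermal conductivity.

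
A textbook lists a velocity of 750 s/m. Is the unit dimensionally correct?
No

velocity has SI base units: m / s
s/m does NOT reduce to m / s; a valid unit for velocity would be e.g. m/s.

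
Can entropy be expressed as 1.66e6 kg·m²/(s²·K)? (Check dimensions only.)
Yes

entropy has SI base units: kg * m^2 / (s^2 * K)
kg·m²/(s²·K) reduces to the same SI base units, so it is a valid unit for entropy.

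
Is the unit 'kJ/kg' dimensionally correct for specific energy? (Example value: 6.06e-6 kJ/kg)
Yes

specific energy has SI base units: m^2 / s^2
kJ/kg reduces to the same SI base units, so it is a valid unit for specific energy.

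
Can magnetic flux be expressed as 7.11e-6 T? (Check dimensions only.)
No

magnetic flux has SI base units: kg * m^2 / (A * s^2)
T does NOT reduce to kg * m^2 / (A * s^2); a valid unit for magnetic flux would be e.g. Wb.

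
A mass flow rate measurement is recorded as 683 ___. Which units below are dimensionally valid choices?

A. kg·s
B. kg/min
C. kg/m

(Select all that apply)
B

mass flow rate has SI base units: kg / s

Checking each option against kg / s:
  A. kg·s: ✗ does not match
  B. kg/min: ✓ matches
  C. kg/m: ✗ does not match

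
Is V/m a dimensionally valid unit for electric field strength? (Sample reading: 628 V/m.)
Yes

electric field strength has SI base units: kg * m / (A * s^3)
V/m reduces to the same SI base units, so it is a valid unit for electric field strength.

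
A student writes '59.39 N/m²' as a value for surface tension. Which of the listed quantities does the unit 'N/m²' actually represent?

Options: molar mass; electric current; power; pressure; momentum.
pressure

surface tension should have units dimensionally equivalent to kg / s^2 (e.g. N/m).
The given unit 'N/m²' reduces to kg / (m * s^2). Of the listed options, that is the dimensionality of pressure.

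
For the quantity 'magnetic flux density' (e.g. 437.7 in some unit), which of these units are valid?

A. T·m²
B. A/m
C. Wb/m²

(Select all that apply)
C

magnetic flux density has SI base units: kg / (A * s^2)

Checking each option against kg / (A * s^2):
  A. T·m²: ✗ does not match
  B. A/m: ✗ does not match
  C. Wb/m²: ✓ matches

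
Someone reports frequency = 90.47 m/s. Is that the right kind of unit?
No

frequency has SI base units: 1 / s
m/s does NOT reduce to 1 / s; a valid unit for frequency would be e.g. Hz.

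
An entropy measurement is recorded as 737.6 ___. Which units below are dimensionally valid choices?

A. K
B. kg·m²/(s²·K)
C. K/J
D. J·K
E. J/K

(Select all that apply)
B, E

entropy has SI base units: kg * m^2 / (s^2 * K)

Checking each option against kg * m^2 / (s^2 * K):
  A. K: ✗ does not match
  B. kg·m²/(s²·K): ✓ matches
  C. K/J: ✗ does not match
  D. J·K: ✗ does not match
  E. J/K: ✓ matches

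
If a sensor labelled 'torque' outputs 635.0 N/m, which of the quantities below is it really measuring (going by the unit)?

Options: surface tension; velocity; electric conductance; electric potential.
surface tension

torque should have units dimensionally equivalent to kg * m^2 / s^2 (e.g. N·m).
The given unit 'N/m' reduces to kg / s^2. Of the listed options, that is the dimensionality of surface tension.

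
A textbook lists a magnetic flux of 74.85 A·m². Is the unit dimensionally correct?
No

magnetic flux has SI base units: kg * m^2 / (A * s^2)
A·m² does NOT reduce to kg * m^2 / (A * s^2); a valid unit for magnetic flux would be e.g. Wb.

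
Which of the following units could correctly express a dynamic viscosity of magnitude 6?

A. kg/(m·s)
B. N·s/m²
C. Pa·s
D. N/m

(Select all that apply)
A, B, C

dynamic viscosity has SI base units: kg / (m * s)

Checking each option against kg / (m * s):
  A. kg/(m·s): ✓ matches
  B. N·s/m²: ✓ matches
  C. Pa·s: ✓ matches
  D. N/m: ✗ does not match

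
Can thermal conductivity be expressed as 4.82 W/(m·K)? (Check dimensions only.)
Yes

thermal conductivity has SI base units: kg * m / (s^3 * K)
W/(m·K) reduces to the same SI base units, so it is a valid unit for thermal conductivity.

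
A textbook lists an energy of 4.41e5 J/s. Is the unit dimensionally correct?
No

energy has SI base units: kg * m^2 / s^2
J/s does NOT reduce to kg * m^2 / s^2; a valid unit for energy would be e.g. J.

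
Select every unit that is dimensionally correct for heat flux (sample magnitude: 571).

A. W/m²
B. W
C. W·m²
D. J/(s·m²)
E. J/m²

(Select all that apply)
A, D

heat flux has SI base units: kg / s^3

Checking each option against kg / s^3:
  A. W/m²: ✓ matches
  B. W: ✗ does not match
  C. W·m²: ✗ does not match
  D. J/(s·m²): ✓ matches
  E. J/m²: ✗ does not match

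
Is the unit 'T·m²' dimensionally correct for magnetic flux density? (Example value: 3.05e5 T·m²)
No

magnetic flux density has SI base units: kg / (A * s^2)
T·m² does NOT reduce to kg / (A * s^2); a valid unit for magnetic flux density would be e.g. T.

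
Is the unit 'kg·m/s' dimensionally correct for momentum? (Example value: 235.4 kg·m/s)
Yes

momentum has SI base units: kg * m / s
kg·m/s reduces to the same SI base units, so it is a valid unit for momentum.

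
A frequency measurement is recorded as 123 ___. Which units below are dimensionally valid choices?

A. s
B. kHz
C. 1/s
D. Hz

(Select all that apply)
B, C, D

frequency has SI base units: 1 / s

Checking each option against 1 / s:
  A. s: ✗ does not match
  B. kHz: ✓ matches
  C. 1/s: ✓ matches
  D. Hz: ✓ matches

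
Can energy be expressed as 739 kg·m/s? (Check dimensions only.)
No

energy has SI base units: kg * m^2 / s^2
kg·m/s does NOT reduce to kg * m^2 / s^2; a valid unit for energy would be e.g. J.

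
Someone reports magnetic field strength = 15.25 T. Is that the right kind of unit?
No

magnetic field strength has SI base units: A / m
T does NOT reduce to A / m; a valid unit for magnetic field strength would be e.g. A/m.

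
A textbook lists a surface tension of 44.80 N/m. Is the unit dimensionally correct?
Yes

surface tension has SI base units: kg / s^2
N/m reduces to the same SI base units, so it is a valid unit for surface tension.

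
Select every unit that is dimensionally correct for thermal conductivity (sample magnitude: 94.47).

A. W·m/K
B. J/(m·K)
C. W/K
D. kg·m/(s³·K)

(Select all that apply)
D

thermal conductivity has SI base units: kg * m / (s^3 * K)

Checking each option against kg * m / (s^3 * K):
  A. W·m/K: ✗ does not match
  B. J/(m·K): ✗ does not match
  C. W/K: ✗ does not match
  D. kg·m/(s³·K): ✓ matches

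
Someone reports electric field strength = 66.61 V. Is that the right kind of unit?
No

electric field strength has SI base units: kg * m / (A * s^3)
V does NOT reduce to kg * m / (A * s^3); a valid unit for electric field strength would be e.g. V/m.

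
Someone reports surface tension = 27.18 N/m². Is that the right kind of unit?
No

surface tension has SI base units: kg / s^2
N/m² does NOT reduce to kg / s^2; a valid unit for surface tension would be e.g. N/m.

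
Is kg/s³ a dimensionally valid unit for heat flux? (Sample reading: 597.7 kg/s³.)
Yes

heat flux has SI base units: kg / s^3
kg/s³ reduces to the same SI base units, so it is a valid unit for heat flux.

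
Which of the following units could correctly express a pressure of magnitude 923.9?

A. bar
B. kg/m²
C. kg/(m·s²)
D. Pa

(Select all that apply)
A, C, D

pressure has SI base units: kg / (m * s^2)

Checking each option against kg / (m * s^2):
  A. bar: ✓ matches
  B. kg/m²: ✗ does not match
  C. kg/(m·s²): ✓ matches
  D. Pa: ✓ matches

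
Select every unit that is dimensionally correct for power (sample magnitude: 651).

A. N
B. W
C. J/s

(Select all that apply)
B, C

power has SI base units: kg * m^2 / s^3

Checking each option against kg * m^2 / s^3:
  A. N: ✗ does not match
  B. W: ✓ matches
  C. J/s: ✓ matches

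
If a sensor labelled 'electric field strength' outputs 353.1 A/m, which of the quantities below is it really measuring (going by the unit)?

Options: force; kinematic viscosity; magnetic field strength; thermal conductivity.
magnetic field strength

electric field strength should have units dimensionally equivalent to kg * m / (A * s^3) (e.g. V/m).
The given unit 'A/m' reduces to A / m. Of the listed options, that is the dimensionality of magnetic field strength.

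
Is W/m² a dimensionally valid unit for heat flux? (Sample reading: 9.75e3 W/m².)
Yes

heat flux has SI base units: kg / s^3
W/m² reduces to the same SI base units, so it is a valid unit for heat flux.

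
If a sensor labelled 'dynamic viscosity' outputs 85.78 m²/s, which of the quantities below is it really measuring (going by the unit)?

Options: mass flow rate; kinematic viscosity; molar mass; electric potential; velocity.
kinematic viscosity

dynamic viscosity should have units dimensionally equivalent to kg / (m * s) (e.g. Pa·s).
The given unit 'm²/s' reduces to m^2 / s. Of the listed options, that is the dimensionality of kinematic viscosity.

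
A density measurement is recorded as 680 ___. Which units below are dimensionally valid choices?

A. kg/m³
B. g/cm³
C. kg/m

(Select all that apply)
A, B

density has SI base units: kg / m^3

Checking each option against kg / m^3:
  A. kg/m³: ✓ matches
  B. g/cm³: ✓ matches
  C. kg/m: ✗ does not match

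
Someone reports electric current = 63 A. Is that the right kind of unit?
Yes

electric current has SI base units: A
A reduces to the same SI base units, so it is a valid unit for electric current.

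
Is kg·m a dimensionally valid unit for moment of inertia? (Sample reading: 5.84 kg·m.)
No

moment of inertia has SI base units: kg * m^2
kg·m does NOT reduce to kg * m^2; a valid unit for moment of inertia would be e.g. kg·m².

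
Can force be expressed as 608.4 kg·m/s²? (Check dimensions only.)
Yes

force has SI base units: kg * m / s^2
kg·m/s² reduces to the same SI base units, so it is a valid unit for force.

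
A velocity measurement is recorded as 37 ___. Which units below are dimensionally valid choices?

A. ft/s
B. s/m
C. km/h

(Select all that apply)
A, C

velocity has SI base units: m / s

Checking each option against m / s:
  A. ft/s: ✓ matches
  B. s/m: ✗ does not match
  C. km/h: ✓ matches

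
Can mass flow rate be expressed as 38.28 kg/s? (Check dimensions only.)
Yes

mass flow rate has SI base units: kg / s
kg/s reduces to the same SI base units, so it is a valid unit for mass flow rate.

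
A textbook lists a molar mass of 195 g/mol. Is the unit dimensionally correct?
Yes

molar mass has SI base units: kg / mol
g/mol reduces to the same SI base units, so it is a valid unit for molar mass.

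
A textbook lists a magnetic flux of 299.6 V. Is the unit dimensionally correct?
No

magnetic flux has SI base units: kg * m^2 / (A * s^2)
V does NOT reduce to kg * m^2 / (A * s^2); a valid unit for magnetic flux would be e.g. Wb.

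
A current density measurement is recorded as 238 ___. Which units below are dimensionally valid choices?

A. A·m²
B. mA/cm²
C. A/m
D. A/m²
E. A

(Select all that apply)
B, D

current density has SI base units: A / m^2

Checking each option against A / m^2:
  A. A·m²: ✗ does not match
  B. mA/cm²: ✓ matches
  C. A/m: ✗ does not match
  D. A/m²: ✓ matches
  E. A: ✗ does not match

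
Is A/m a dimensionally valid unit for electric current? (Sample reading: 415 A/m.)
No

electric current has SI base units: A
A/m does NOT reduce to A; a valid unit for electric current would be e.g. A.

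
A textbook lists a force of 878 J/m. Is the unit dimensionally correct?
Yes

force has SI base units: kg * m / s^2
J/m reduces to the same SI base units, so it is a valid unit for force.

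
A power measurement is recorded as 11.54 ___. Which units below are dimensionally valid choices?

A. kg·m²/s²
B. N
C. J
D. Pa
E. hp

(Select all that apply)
E

power has SI base units: kg * m^2 / s^3

Checking each option against kg * m^2 / s^3:
  A. kg·m²/s²: ✗ does not match
  B. N: ✗ does not match
  C. J: ✗ does not match
  D. Pa: ✗ does not match
  E. hp: ✓ matches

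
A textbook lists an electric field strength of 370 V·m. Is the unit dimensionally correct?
No

electric field strength has SI base units: kg * m / (A * s^3)
V·m does NOT reduce to kg * m / (A * s^3); a valid unit for electric field strength would be e.g. V/m.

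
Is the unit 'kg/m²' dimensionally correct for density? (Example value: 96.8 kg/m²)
No

density has SI base units: kg / m^3
kg/m² does NOT reduce to kg / m^3; a valid unit for density would be e.g. kg/m³.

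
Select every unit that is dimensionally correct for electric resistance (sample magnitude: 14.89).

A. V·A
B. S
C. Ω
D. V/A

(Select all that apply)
C, D

electric resistance has SI base units: kg * m^2 / (A^2 * s^3)

Checking each option against kg * m^2 / (A^2 * s^3):
  A. V·A: ✗ does not match
  B. S: ✗ does not match
  C. Ω: ✓ matches
  D. V/A: ✓ matches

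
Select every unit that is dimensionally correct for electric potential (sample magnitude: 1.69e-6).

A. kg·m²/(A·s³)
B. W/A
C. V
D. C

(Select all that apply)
A, B, C

electric potential has SI base units: kg * m^2 / (A * s^3)

Checking each option against kg * m^2 / (A * s^3):
  A. kg·m²/(A·s³): ✓ matches
  B. W/A: ✓ matches
  C. V: ✓ matches
  D. C: ✗ does not match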